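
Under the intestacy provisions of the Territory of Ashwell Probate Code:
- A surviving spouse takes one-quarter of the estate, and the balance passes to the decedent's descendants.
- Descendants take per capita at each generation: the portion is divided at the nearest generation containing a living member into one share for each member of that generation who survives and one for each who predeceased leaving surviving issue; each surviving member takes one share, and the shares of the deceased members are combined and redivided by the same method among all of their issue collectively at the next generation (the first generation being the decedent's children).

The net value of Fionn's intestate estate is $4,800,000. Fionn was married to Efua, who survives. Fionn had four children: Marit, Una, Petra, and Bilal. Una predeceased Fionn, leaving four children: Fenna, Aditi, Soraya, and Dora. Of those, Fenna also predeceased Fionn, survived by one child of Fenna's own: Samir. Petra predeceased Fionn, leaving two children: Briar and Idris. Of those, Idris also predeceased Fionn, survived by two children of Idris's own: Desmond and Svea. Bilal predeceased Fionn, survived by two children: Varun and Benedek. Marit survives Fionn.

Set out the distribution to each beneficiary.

Efua: $1,200,000; Marit: $900,000; Samir: $225,000; Aditi: $337,500; Soraya: $337,500; Dora: $337,500; Briar: $337,500; Desmond: $225,000; Svea: $225,000; Varun: $337,500; Benedek: $337,500

Efua takes one-quarter of $4,800,000 = $1,200,000. The remaining $3,600,000 passes to the descendants.
The descendants' portion ($3,600,000) is divided at the children's generation into 4 shares of $900,000. Marit takes $900,000. The 3 shares of the deceased (Una, Petra, and Bilal) are combined into a pool of $2,700,000.
That pool ($2,700,000) is divided at the grandchildren's generation into 8 shares of $337,500. Aditi, Soraya, Dora, Briar, Varun, and Benedek each take $337,500. The 2 shares of the deceased (Fenna and Idris) are combined into a pool of $675,000.
That pool ($675,000) is divided at the great-grandchildren's generation equally among Samir, Desmond, and Svea: $225,000 each.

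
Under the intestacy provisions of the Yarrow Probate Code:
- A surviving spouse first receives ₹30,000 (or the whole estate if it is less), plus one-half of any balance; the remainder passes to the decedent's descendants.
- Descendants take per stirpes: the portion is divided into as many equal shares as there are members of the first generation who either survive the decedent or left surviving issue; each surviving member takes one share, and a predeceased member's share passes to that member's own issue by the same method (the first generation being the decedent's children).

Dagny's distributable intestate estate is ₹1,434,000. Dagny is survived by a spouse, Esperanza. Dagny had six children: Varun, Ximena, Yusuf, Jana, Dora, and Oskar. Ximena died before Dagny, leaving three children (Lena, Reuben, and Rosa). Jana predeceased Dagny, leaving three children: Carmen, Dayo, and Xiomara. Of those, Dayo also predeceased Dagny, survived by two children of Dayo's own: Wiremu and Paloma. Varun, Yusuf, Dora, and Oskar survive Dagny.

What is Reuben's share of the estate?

Reuben receives ₹39,000.

Esperanza first takes ₹30,000, leaving a balance of ₹1,404,000. Esperanza then takes one-half of the balance (₹702,000), for a total of ₹732,000. The remaining ₹702,000 passes to the descendants.
The descendants' portion (₹702,000) is divided into 6 shares of ₹117,000: Varun, Yusuf, Dora, and Oskar each take ₹117,000; Ximena's ₹117,000 share passes to Ximena's issue; Jana's ₹117,000 share passes to Jana's issue.
Ximena's share (₹117,000) is divided into 3 shares of ₹39,000: Lena, Reuben, and Rosa each take ₹39,000.
Jana's share (₹117,000) is divided into 3 shares of ₹39,000: Carmen and Xiomara each take ₹39,000; Dayo's ₹39,000 share passes to Dayo's issue.
Dayo's share (₹39,000) is divided into 2 shares of ₹19,500: Wiremu and Paloma each take ₹19,500.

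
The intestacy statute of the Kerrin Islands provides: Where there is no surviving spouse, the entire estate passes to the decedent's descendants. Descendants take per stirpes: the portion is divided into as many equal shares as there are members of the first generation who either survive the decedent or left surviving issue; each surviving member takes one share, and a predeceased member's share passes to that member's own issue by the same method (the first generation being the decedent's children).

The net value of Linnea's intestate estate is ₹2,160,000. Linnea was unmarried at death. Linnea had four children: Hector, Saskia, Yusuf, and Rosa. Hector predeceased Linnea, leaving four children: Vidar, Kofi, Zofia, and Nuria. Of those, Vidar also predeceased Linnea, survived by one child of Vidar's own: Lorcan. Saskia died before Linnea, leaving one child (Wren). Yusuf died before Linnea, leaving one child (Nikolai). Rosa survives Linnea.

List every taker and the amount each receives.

Lorcan: ₹135,000; Kofi: ₹135,000; Zofia: ₹135,000; Nuria: ₹135,000; Wren: ₹540,000; Nikolai: ₹540,000; Rosa: ₹540,000

The entire ₹2,160,000 passes to the descendants.
That amount (₹2,160,000) is divided into 4 shares of ₹540,000: Rosa takes ₹540,000; Hector's ₹540,000 share passes to Hector's issue; Saskia's ₹540,000 share passes to Saskia's issue; Yusuf's ₹540,000 share passes to Yusuf's issue.
Hector's share (₹540,000) is divided into 4 shares of ₹135,000: Kofi, Zofia, and Nuria each take ₹135,000; Vidar's ₹135,000 share passes to Vidar's issue.
Vidar's share (₹135,000) passes entirely to Lorcan.
Saskia's share (₹540,000) passes entirely to Wren.
Yusuf's share (₹540,000) passes entirely to Nikolai.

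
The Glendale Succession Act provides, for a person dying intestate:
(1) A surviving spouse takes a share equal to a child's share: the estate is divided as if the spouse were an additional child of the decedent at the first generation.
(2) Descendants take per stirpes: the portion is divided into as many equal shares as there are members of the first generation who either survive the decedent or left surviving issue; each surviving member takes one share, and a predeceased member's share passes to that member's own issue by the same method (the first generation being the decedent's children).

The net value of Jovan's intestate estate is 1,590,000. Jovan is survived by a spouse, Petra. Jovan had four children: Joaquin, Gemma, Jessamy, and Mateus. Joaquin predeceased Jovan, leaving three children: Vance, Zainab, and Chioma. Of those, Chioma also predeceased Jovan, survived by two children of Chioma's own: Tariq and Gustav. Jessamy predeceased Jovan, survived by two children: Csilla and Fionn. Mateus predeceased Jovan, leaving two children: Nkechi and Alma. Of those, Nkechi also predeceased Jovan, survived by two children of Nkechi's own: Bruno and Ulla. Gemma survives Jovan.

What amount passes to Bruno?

Bruno receives 79,500.

The spouse counts as an additional share at the children's level, so there are 5 primary shares of 318,000. Petra takes one such share (318,000).
The children's combined portion (1,272,000) is divided into 4 shares of 318,000: Gemma takes 318,000; Joaquin's 318,000 share passes to Joaquin's issue; Jessamy's 318,000 share passes to Jessamy's issue; Mateus's 318,000 share passes to Mateus's issue.
Joaquin's share (318,000) is divided into 3 shares of 106,000: Vance and Zainab each take 106,000; Chioma's 106,000 share passes to Chioma's issue.
Chioma's share (106,000) is divided into 2 shares of 53,000: Tariq and Gustav each take 53,000.
Jessamy's share (318,000) is divided into 2 shares of 159,000: Csilla and Fionn each take 159,000.
Mateus's share (318,000) is divided into 2 shares of 159,000: Alma takes 159,000; Nkechi's 159,000 share passes to Nkechi's issue.
Nkechi's share (159,000) is divided into 2 shares of 79,500: Bruno and Ulla each take 79,500.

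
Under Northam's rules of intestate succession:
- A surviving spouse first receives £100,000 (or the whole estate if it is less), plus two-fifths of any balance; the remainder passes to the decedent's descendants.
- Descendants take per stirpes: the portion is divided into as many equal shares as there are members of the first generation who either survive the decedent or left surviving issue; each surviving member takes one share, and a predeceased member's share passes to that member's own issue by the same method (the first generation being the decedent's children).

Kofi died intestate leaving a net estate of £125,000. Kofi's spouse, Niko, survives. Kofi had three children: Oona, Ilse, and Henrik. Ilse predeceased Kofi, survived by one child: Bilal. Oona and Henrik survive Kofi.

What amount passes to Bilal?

Niko first takes £100,000, leaving a balance of £25,000. Niko then takes two-fifths of the balance (£10,000), for a total of £110,000. The remaining £15,000 passes to the descendants.
The descendants' portion (£15,000) is divided into 3 shares of £5,000: Oona and Henrik each take £5,000; Ilse's £5,000 share passes to Ilse's issue.
Ilse's share (£5,000) passes entirely to Bilal.

Bilal receives £5,000.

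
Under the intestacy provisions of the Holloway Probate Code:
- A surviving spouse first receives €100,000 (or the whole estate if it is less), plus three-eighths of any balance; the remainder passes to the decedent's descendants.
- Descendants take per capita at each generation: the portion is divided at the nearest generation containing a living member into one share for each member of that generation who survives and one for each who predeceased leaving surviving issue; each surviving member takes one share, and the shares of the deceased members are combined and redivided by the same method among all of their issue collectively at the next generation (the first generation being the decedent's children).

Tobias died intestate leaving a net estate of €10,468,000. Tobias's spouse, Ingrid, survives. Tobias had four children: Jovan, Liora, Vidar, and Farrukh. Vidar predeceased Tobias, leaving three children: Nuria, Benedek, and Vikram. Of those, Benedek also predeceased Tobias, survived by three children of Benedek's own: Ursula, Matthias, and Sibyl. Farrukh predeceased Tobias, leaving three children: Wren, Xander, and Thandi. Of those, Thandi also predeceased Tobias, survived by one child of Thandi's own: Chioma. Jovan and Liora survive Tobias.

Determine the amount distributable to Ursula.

Ingrid first takes €100,000, leaving a balance of €10,368,000. Ingrid then takes three-eighths of the balance (€3,888,000), for a total of €3,988,000. The remaining €6,480,000 passes to the descendants.
The descendants' portion (€6,480,000) is divided at the children's generation into 4 shares of €1,620,000. Jovan and Liora each take €1,620,000. The 2 shares of the deceased (Vidar and Farrukh) are combined into a pool of €3,240,000.
That pool (€3,240,000) is divided at the grandchildren's generation into 6 shares of €540,000. Nuria, Vikram, Wren, and Xander each take €540,000. The 2 shares of the deceased (Benedek and Thandi) are combined into a pool of €1,080,000.
That pool (€1,080,000) is divided at the great-grandchildren's generation equally among Ursula, Matthias, Sibyl, and Chioma: €270,000 each.

Ursula receives €270,000.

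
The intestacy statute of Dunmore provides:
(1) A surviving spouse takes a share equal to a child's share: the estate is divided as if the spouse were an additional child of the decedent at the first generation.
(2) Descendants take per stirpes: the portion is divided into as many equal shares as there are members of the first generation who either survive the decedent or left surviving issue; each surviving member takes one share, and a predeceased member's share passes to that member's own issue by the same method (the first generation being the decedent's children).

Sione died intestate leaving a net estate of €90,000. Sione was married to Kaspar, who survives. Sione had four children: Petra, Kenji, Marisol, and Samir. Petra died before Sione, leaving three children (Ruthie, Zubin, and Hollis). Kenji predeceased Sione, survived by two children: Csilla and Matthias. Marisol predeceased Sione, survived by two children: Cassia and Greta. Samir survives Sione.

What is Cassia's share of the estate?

Cassia receives €9,000.

The spouse counts as an additional share at the children's level, so there are 5 primary shares of €18,000. Kaspar takes one such share (€18,000).
The children's combined portion (€72,000) is divided into 4 shares of €18,000: Samir takes €18,000; Petra's €18,000 share passes to Petra's issue; Kenji's €18,000 share passes to Kenji's issue; Marisol's €18,000 share passes to Marisol's issue.
Petra's share (€18,000) is divided into 3 shares of €6,000: Ruthie, Zubin, and Hollis each take €6,000.
Kenji's share (€18,000) is divided into 2 shares of €9,000: Csilla and Matthias each take €9,000.
Marisol's share (€18,000) is divided into 2 shares of €9,000: Cassia and Greta each take €9,000.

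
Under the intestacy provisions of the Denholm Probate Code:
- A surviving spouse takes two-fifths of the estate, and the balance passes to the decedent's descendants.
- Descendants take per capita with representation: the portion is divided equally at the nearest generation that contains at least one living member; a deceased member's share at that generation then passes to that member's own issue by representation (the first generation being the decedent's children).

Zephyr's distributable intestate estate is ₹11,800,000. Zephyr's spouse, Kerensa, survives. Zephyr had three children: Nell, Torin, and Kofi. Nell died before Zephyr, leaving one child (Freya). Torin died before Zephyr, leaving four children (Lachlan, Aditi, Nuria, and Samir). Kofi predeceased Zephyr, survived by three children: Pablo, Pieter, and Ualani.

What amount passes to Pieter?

Kerensa takes two-fifths of ₹11,800,000 = ₹4,720,000. The remaining ₹7,080,000 passes to the descendants.
No child survives, so the initial division is made at the grandchildren's generation.
The descendants' portion (₹7,080,000) is divided into 8 shares of ₹885,000: Freya, Lachlan, Aditi, Nuria, Samir, Pablo, Pieter, and Ualani each take ₹885,000.

Pieter receives ₹885,000.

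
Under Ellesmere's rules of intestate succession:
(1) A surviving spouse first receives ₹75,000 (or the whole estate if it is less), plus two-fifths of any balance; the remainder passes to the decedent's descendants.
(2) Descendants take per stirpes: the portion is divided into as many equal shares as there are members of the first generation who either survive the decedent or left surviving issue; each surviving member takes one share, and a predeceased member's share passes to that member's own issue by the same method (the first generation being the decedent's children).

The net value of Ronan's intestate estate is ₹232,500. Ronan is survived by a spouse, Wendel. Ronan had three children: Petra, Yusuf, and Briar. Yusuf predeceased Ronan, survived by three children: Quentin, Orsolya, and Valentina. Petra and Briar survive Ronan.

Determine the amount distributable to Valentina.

Wendel first takes ₹75,000, leaving a balance of ₹157,500. Wendel then takes two-fifths of the balance (₹63,000), for a total of ₹138,000. The remaining ₹94,500 passes to the descendants.
The descendants' portion (₹94,500) is divided into 3 shares of ₹31,500: Petra and Briar each take ₹31,500; Yusuf's ₹31,500 share passes to Yusuf's issue.
Yusuf's share (₹31,500) is divided into 3 shares of ₹10,500: Quentin, Orsolya, and Valentina each take ₹10,500.

Valentina receives ₹10,500.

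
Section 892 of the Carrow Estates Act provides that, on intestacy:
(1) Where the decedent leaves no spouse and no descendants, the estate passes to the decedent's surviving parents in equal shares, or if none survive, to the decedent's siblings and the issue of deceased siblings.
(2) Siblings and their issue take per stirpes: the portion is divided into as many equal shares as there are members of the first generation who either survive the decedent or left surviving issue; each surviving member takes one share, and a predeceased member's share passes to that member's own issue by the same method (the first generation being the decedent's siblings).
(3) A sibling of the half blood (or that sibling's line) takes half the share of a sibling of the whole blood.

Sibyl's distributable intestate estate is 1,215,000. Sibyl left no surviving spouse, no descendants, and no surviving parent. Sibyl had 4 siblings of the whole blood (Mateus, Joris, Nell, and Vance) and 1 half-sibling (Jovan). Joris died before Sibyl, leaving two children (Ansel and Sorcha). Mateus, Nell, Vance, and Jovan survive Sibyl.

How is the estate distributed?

Mateus: 270,000; Ansel: 135,000; Sorcha: 135,000; Nell: 270,000; Vance: 270,000; Jovan: 135,000

The entire 1,215,000 passes to the siblings and their issue.
Counting each half-blood sibling's line as half a unit, there are 9/2 units in 1,215,000, so one unit is 270,000. Whole-blood lines (Mateus, Joris, Nell, and Vance) take 270,000 each; half-blood lines (Jovan) take 135,000 each.
Joris's share (270,000) is divided into 2 shares of 135,000: Ansel and Sorcha each take 135,000.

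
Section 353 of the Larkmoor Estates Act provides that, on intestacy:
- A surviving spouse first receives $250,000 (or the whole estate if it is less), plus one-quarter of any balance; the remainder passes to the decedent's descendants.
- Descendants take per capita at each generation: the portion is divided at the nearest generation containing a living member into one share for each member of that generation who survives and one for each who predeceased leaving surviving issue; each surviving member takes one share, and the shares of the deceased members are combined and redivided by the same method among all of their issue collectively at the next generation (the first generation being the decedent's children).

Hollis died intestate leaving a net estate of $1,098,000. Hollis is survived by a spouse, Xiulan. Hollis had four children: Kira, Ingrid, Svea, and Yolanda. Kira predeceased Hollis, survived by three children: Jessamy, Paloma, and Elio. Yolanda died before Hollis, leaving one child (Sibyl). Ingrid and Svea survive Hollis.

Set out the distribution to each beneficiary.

Xiulan: $462,000; Jessamy: $79,500; Paloma: $79,500; Elio: $79,500; Ingrid: $159,000; Svea: $159,000; Sibyl: $79,500

Xiulan first takes $250,000, leaving a balance of $848,000. Xiulan then takes one-quarter of the balance ($212,000), for a total of $462,000. The remaining $636,000 passes to the descendants.
The descendants' portion ($636,000) is divided at the children's generation into 4 shares of $159,000. Ingrid and Svea each take $159,000. The 2 shares of the deceased (Kira and Yolanda) are combined into a pool of $318,000.
That pool ($318,000) is divided at the grandchildren's generation equally among Jessamy, Paloma, Elio, and Sibyl: $79,500 each.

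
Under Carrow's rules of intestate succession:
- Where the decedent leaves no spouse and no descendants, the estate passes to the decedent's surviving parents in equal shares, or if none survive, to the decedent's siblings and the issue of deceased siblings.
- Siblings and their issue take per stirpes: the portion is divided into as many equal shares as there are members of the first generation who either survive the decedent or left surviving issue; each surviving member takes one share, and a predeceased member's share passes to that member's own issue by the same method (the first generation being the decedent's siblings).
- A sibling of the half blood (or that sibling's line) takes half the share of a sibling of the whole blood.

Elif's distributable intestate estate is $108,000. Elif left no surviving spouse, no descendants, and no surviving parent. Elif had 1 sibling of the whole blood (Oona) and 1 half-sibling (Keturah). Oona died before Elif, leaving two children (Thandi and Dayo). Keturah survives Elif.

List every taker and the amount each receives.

Keturah: $36,000; Thandi: $36,000; Dayo: $36,000

The entire $108,000 passes to the siblings and their issue.
Counting each half-blood sibling's line as half a unit, there are 3/2 units in $108,000, so one unit is $72,000. Whole-blood lines (Oona) take $72,000 each; half-blood lines (Keturah) take $36,000 each.
Oona's share ($72,000) is divided into 2 shares of $36,000: Thandi and Dayo each take $36,000.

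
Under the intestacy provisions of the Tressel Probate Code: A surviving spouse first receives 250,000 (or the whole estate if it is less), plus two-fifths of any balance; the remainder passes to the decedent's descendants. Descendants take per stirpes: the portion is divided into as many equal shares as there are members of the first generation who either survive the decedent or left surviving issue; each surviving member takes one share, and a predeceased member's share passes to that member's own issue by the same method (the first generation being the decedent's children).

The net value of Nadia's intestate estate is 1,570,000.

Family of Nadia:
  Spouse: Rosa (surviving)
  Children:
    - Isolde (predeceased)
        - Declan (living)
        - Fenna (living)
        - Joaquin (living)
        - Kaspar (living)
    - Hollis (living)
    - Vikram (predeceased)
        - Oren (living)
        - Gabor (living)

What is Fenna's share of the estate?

Rosa first takes 250,000, leaving a balance of 1,320,000. Rosa then takes two-fifths of the balance (528,000), for a total of 778,000. The remaining 792,000 passes to the descendants.
The descendants' portion (792,000) is divided into 3 shares of 264,000: Hollis takes 264,000; Isolde's 264,000 share passes to Isolde's issue; Vikram's 264,000 share passes to Vikram's issue.
Isolde's share (264,000) is divided into 4 shares of 66,000: Declan, Fenna, Joaquin, and Kaspar each take 66,000.
Vikram's share (264,000) is divided into 2 shares of 132,000: Oren and Gabor each take 132,000.

Fenna receives 66,000.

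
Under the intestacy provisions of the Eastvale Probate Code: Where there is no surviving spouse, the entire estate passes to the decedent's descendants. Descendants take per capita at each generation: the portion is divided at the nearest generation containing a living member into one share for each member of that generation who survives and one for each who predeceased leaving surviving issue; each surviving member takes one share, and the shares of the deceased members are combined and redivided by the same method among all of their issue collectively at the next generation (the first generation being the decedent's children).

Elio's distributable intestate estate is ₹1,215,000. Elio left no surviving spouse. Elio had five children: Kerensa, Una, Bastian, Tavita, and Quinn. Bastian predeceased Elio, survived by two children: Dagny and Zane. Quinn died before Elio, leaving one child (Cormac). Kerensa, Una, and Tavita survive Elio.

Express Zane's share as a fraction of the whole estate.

Zane receives 2/15 of the estate.

The entire ₹1,215,000 passes to the descendants.
That amount (₹1,215,000) is divided at the children's generation into 5 shares of ₹243,000. Kerensa, Una, and Tavita each take ₹243,000. The 2 shares of the deceased (Bastian and Quinn) are combined into a pool of ₹486,000.
That pool (₹486,000) is divided at the grandchildren's generation equally among Dagny, Zane, and Cormac: ₹162,000 each.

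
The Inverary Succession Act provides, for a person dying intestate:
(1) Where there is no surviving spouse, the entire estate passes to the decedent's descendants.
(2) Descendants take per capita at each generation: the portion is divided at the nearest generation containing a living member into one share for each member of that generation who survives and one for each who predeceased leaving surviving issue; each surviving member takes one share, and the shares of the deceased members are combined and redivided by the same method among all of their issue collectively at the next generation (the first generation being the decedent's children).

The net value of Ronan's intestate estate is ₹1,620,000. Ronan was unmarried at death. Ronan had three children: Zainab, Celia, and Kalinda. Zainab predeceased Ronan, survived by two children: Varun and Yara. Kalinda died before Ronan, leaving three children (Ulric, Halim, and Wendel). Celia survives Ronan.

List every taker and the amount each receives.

Varun: ₹216,000; Yara: ₹216,000; Celia: ₹540,000; Ulric: ₹216,000; Halim: ₹216,000; Wendel: ₹216,000

The entire ₹1,620,000 passes to the descendants.
That amount (₹1,620,000) is divided at the children's generation into 3 shares of ₹540,000. Celia takes ₹540,000. The 2 shares of the deceased (Zainab and Kalinda) are combined into a pool of ₹1,080,000.
That pool (₹1,080,000) is divided at the grandchildren's generation equally among Varun, Yara, Ulric, Halim, and Wendel: ₹216,000 each.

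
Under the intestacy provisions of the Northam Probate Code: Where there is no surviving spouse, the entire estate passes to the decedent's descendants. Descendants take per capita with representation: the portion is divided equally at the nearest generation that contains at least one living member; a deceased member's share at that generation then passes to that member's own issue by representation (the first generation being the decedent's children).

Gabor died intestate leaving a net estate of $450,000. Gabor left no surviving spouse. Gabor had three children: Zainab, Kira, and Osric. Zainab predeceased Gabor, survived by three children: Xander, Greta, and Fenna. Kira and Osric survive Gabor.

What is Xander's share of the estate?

The entire $450,000 passes to the descendants.
That amount ($450,000) is divided into 3 shares of $150,000: Kira and Osric each take $150,000; Zainab's $150,000 share passes to Zainab's issue.
Zainab's share ($150,000) is divided into 3 shares of $50,000: Xander, Greta, and Fenna each take $50,000.

Xander receives $50,000.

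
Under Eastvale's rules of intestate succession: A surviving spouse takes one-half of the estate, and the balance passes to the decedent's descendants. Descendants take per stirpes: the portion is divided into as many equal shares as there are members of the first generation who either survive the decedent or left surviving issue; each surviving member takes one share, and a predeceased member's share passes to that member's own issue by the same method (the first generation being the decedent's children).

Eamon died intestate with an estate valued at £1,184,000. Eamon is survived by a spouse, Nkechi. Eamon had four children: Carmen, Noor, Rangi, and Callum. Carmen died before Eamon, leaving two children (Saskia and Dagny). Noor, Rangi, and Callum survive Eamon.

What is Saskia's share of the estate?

Nkechi takes one-half of £1,184,000 = £592,000. The remaining £592,000 passes to the descendants.
The descendants' portion (£592,000) is divided into 4 shares of £148,000: Noor, Rangi, and Callum each take £148,000; Carmen's £148,000 share passes to Carmen's issue.
Carmen's share (£148,000) is divided into 2 shares of £74,000: Saskia and Dagny each take £74,000.

Saskia receives £74,000.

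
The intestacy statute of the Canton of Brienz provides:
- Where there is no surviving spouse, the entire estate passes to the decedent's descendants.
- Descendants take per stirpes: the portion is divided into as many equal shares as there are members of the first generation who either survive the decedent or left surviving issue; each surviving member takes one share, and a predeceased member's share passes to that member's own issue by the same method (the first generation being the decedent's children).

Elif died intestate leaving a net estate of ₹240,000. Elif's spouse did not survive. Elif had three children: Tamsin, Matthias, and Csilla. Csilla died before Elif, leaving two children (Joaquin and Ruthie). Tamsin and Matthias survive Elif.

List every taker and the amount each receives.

The entire ₹240,000 passes to the descendants.
That amount (₹240,000) is divided into 3 shares of ₹80,000: Tamsin and Matthias each take ₹80,000; Csilla's ₹80,000 share passes to Csilla's issue.
Csilla's share (₹80,000) is divided into 2 shares of ₹40,000: Joaquin and Ruthie each take ₹40,000.

Tamsin: ₹80,000; Matthias: ₹80,000; Joaquin: ₹40,000; Ruthie: ₹40,000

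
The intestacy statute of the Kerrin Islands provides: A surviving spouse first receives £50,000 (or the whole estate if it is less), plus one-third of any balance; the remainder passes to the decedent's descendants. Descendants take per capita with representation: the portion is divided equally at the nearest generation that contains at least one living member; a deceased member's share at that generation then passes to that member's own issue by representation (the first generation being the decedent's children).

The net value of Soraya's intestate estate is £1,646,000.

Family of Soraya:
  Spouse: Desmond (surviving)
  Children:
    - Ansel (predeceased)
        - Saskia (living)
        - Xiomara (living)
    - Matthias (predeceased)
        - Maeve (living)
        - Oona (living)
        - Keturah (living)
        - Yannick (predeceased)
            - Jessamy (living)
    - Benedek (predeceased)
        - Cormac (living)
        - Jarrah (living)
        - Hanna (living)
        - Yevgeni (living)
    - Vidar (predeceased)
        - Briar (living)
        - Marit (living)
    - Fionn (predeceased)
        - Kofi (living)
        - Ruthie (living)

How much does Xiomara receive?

Desmond first takes £50,000, leaving a balance of £1,596,000. Desmond then takes one-third of the balance (£532,000), for a total of £582,000. The remaining £1,064,000 passes to the descendants.
No child survives, so the initial division is made at the grandchildren's generation.
The descendants' portion (£1,064,000) is divided into 14 shares of £76,000: Saskia, Xiomara, Maeve, Oona, Keturah, Cormac, Jarrah, Hanna, Yevgeni, Briar, Marit, Kofi, and Ruthie each take £76,000; Yannick's £76,000 share passes to Yannick's issue.
Yannick's share (£76,000) passes entirely to Jessamy.

Xiomara receives £76,000.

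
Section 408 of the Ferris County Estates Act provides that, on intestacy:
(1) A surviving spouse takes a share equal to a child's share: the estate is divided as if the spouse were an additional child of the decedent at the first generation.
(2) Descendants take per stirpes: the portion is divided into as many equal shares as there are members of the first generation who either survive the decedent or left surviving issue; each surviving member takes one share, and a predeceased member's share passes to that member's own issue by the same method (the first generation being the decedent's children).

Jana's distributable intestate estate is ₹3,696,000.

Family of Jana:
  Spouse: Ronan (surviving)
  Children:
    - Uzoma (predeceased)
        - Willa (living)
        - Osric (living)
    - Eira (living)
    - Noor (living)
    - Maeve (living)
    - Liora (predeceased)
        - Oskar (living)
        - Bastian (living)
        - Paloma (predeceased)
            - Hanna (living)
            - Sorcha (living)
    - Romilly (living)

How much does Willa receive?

Willa receives ₹264,000.

The spouse counts as an additional share at the children's level, so there are 7 primary shares of ₹528,000. Ronan takes one such share (₹528,000).
The children's combined portion (₹3,168,000) is divided into 6 shares of ₹528,000: Eira, Noor, Maeve, and Romilly each take ₹528,000; Uzoma's ₹528,000 share passes to Uzoma's issue; Liora's ₹528,000 share passes to Liora's issue.
Uzoma's share (₹528,000) is divided into 2 shares of ₹264,000: Willa and Osric each take ₹264,000.
Liora's share (₹528,000) is divided into 3 shares of ₹176,000: Oskar and Bastian each take ₹176,000; Paloma's ₹176,000 share passes to Paloma's issue.
Paloma's share (₹176,000) is divided into 2 shares of ₹88,000: Hanna and Sorcha each take ₹88,000.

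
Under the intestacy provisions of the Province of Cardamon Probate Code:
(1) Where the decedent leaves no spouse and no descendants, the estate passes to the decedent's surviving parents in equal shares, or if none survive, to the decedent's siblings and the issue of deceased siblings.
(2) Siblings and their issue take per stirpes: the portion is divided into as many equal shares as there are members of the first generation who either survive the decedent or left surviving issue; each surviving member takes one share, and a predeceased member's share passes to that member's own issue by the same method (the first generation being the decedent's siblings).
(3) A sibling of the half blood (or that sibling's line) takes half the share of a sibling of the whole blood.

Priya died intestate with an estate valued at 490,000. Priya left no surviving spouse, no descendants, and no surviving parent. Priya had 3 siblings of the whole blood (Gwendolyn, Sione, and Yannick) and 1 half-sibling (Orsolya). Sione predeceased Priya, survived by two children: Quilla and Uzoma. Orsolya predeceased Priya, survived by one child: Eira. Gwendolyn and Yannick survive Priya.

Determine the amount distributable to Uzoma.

The entire 490,000 passes to the siblings and their issue.
Counting each half-blood sibling's line as half a unit, there are 7/2 units in 490,000, so one unit is 140,000. Whole-blood lines (Gwendolyn, Sione, and Yannick) take 140,000 each; half-blood lines (Orsolya) take 70,000 each.
Sione's share (140,000) is divided into 2 shares of 70,000: Quilla and Uzoma each take 70,000.
Orsolya's share (70,000) passes entirely to Eira.

Uzoma receives 70,000.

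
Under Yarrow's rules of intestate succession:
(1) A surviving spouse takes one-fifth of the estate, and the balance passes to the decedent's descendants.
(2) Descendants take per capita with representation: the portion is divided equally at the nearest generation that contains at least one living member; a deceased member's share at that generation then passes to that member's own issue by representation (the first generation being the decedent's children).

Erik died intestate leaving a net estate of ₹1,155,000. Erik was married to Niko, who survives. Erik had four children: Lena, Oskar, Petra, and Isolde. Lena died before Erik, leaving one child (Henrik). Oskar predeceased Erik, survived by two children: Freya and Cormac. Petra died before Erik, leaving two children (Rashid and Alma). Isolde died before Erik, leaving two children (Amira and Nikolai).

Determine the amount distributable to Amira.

Amira receives ₹132,000.

Niko takes one-fifth of ₹1,155,000 = ₹231,000. The remaining ₹924,000 passes to the descendants.
No child survives, so the initial division is made at the grandchildren's generation.
The descendants' portion (₹924,000) is divided into 7 shares of ₹132,000: Henrik, Freya, Cormac, Rashid, Alma, Amira, and Nikolai each take ₹132,000.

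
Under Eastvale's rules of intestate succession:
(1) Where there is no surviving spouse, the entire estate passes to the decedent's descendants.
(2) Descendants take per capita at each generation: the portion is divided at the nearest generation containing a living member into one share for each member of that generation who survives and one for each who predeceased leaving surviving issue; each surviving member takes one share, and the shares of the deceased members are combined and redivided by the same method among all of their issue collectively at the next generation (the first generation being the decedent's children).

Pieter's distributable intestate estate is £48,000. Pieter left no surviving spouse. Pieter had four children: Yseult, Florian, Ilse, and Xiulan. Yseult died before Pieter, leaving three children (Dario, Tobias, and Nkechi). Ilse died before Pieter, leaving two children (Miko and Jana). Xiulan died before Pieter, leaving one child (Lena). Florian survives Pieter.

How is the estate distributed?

The entire £48,000 passes to the descendants.
That amount (£48,000) is divided at the children's generation into 4 shares of £12,000. Florian takes £12,000. The 3 shares of the deceased (Yseult, Ilse, and Xiulan) are combined into a pool of £36,000.
That pool (£36,000) is divided at the grandchildren's generation equally among Dario, Tobias, Nkechi, Miko, Jana, and Lena: £6,000 each.

Dario: £6,000; Tobias: £6,000; Nkechi: £6,000; Florian: £12,000; Miko: £6,000; Jana: £6,000; Lena: £6,000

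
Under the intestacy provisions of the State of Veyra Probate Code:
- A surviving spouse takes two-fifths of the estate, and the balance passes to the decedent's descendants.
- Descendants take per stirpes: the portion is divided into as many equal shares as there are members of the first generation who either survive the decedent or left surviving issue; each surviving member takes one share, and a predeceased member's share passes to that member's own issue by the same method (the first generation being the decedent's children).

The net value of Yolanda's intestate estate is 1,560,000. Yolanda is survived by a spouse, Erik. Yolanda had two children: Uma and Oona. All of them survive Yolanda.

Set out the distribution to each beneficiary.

Erik: 624,000; Uma: 468,000; Oona: 468,000

Erik takes two-fifths of 1,560,000 = 624,000. The remaining 936,000 passes to the descendants.
The descendants' portion (936,000) is divided into 2 shares of 468,000: Uma and Oona each take 468,000.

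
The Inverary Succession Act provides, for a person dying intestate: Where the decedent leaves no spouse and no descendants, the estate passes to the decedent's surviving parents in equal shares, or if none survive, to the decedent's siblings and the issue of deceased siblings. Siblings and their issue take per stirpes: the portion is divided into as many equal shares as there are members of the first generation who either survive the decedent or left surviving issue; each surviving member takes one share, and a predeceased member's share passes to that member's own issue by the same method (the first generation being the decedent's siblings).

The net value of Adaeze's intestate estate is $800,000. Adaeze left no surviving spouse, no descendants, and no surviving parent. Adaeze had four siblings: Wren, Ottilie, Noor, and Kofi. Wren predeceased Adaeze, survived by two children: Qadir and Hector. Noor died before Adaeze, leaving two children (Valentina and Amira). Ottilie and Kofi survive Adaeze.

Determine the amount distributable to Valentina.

Valentina receives $100,000.

The entire $800,000 passes to the siblings and their issue.
That amount ($800,000) is divided into 4 shares of $200,000: Ottilie and Kofi each take $200,000; Wren's $200,000 share passes to Wren's issue; Noor's $200,000 share passes to Noor's issue.
Wren's share ($200,000) is divided into 2 shares of $100,000: Qadir and Hector each take $100,000.
Noor's share ($200,000) is divided into 2 shares of $100,000: Valentina and Amira each take $100,000.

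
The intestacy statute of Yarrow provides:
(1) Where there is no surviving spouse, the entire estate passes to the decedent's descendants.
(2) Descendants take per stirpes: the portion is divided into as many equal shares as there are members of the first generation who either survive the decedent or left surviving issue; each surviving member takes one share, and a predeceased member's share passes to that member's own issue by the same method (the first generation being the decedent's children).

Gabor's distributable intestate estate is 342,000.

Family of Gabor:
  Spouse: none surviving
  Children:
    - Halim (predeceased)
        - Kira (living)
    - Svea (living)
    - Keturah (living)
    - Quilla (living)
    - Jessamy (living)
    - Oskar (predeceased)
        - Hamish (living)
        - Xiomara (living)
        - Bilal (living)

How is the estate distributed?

The entire 342,000 passes to the descendants.
That amount (342,000) is divided into 6 shares of 57,000: Svea, Keturah, Quilla, and Jessamy each take 57,000; Halim's 57,000 share passes to Halim's issue; Oskar's 57,000 share passes to Oskar's issue.
Halim's share (57,000) passes entirely to Kira.
Oskar's share (57,000) is divided into 3 shares of 19,000: Hamish, Xiomara, and Bilal each take 19,000.

Kira: 57,000; Svea: 57,000; Keturah: 57,000; Quilla: 57,000; Jessamy: 57,000; Hamish: 19,000; Xiomara: 19,000; Bilal: 19,000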